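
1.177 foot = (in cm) 35.87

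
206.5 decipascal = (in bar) 0.0002065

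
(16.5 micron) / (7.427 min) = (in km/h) 1.333e-07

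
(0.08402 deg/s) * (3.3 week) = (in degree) 1.677e+05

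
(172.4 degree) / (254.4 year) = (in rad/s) 3.751e-10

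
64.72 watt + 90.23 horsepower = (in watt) 6.735e+04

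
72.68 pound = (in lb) 72.68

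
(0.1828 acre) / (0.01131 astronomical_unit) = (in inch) 1.721e-05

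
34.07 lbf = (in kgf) 15.45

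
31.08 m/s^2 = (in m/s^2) 31.08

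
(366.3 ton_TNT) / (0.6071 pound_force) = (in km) 5.675e+08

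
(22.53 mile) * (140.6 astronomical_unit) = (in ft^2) 8.209e+18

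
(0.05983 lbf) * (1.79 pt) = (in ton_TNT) 4.017e-14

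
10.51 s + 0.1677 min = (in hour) 0.005714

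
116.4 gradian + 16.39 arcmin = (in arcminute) 6302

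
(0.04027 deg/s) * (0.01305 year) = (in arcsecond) 5.966e+07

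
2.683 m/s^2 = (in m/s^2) 2.683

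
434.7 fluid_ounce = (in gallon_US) 3.396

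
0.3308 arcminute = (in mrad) 0.09623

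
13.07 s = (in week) 2.161e-05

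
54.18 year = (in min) 2.848e+07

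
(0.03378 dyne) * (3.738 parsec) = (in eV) 2.432e+29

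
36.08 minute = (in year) 6.865e-05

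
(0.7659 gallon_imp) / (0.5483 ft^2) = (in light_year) 7.225e-18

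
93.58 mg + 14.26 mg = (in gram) 0.1078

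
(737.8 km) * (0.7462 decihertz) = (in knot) 1.07e+05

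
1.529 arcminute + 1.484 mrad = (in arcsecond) 397.8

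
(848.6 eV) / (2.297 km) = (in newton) 5.919e-20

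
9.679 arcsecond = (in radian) 4.693e-05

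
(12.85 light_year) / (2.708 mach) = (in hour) 3.662e+10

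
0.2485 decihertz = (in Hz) 0.02485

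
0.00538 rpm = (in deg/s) 0.03228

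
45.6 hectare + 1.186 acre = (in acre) 113.9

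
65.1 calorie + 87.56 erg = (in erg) 2.724e+09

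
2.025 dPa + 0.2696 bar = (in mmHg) 202.2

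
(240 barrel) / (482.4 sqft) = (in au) 5.691e-12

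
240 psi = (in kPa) 1655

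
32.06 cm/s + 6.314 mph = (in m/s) 3.143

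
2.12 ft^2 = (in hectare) 1.97e-05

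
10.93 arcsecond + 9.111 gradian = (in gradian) 9.114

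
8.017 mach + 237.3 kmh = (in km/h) 1.006e+04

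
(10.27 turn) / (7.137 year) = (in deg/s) 1.643e-05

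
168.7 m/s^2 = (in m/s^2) 168.7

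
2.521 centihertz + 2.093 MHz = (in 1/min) 1.256e+08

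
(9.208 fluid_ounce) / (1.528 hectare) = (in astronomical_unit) 1.191e-19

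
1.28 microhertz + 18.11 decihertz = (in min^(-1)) 108.7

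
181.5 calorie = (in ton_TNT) 1.815e-07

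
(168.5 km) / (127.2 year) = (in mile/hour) 9.396e-05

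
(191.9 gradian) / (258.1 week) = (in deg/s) 1.106e-06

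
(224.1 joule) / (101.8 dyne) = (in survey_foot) 7.222e+05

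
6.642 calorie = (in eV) 1.735e+20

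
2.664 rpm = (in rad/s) 0.279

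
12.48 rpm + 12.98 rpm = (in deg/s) 152.8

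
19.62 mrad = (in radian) 0.01962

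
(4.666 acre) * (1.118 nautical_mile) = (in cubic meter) 3.91e+07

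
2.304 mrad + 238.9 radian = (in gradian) 1.521e+04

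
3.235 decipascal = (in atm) 3.193e-06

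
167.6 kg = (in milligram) 1.676e+08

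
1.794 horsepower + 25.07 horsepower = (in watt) 2.003e+04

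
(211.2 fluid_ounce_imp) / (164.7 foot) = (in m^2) 0.0001195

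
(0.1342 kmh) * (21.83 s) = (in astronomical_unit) 5.44e-12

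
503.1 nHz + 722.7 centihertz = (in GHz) 7.227e-09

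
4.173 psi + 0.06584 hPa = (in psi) 4.174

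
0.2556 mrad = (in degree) 0.01464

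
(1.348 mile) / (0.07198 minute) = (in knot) 976.4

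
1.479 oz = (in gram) 41.93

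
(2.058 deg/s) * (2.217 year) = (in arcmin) 8.633e+09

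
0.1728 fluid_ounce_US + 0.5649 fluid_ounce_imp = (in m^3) 2.116e-05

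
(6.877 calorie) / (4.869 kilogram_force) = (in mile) 0.0003744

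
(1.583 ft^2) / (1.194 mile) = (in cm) 0.007653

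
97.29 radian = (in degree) 5574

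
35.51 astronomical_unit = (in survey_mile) 3.301e+09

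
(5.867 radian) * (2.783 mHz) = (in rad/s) 0.01633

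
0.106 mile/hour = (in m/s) 0.04739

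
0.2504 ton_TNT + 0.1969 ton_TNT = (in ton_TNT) 0.4473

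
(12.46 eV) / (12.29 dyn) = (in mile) 1.009e-17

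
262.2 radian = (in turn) 41.73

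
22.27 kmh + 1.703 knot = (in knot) 13.73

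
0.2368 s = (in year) 7.509e-09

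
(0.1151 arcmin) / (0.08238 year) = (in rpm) 1.231e-10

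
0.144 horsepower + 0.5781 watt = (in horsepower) 0.1448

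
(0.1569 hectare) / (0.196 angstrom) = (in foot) 2.626e+14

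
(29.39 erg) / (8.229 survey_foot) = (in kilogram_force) 1.195e-07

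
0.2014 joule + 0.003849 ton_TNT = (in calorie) 3.849e+06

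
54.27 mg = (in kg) 5.427e-05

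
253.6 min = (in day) 0.1761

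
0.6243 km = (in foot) 2048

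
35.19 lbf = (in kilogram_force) 15.96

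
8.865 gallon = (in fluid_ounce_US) 1135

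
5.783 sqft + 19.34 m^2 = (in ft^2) 214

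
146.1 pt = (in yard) 0.05637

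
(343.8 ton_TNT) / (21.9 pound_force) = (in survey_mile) 9.175e+06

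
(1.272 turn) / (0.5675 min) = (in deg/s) 13.45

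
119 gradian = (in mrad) 1869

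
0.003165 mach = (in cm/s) 107.8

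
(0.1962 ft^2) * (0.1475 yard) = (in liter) 2.458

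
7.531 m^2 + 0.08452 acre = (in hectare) 0.03496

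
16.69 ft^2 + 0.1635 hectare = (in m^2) 1637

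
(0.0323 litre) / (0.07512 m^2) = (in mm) 0.43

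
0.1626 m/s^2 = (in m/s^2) 0.1626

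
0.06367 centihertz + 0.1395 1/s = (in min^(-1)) 8.408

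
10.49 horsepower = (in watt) 7822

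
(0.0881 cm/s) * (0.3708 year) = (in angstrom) 1.03e+14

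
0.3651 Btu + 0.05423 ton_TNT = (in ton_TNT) 0.05423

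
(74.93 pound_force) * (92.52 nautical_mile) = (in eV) 3.565e+26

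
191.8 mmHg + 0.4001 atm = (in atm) 0.6525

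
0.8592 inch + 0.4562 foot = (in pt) 456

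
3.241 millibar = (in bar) 0.003241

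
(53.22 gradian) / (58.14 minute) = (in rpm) 0.002288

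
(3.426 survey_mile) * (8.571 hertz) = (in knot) 9.186e+04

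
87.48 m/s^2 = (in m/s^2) 87.48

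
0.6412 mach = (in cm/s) 2.183e+04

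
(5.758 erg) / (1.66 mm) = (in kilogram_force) 3.537e-05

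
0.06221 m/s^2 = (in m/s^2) 0.06221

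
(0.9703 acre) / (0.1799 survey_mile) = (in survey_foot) 44.5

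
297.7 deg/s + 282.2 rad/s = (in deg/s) 1.647e+04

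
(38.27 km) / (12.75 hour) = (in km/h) 3.002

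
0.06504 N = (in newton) 0.06504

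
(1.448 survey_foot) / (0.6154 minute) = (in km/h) 0.04303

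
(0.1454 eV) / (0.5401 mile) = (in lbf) 6.025e-24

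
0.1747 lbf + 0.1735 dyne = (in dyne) 7.771e+04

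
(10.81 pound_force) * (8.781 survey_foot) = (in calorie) 30.76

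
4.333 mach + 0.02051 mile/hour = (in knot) 2868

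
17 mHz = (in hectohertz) 0.00017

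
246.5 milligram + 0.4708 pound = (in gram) 213.8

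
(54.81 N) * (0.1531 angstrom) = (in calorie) 2.006e-10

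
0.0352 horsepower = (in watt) 26.25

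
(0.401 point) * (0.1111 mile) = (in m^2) 0.02529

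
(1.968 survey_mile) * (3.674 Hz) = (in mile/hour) 2.603e+04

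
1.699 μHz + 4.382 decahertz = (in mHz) 4.382e+04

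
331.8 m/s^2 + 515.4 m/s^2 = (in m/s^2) 847.2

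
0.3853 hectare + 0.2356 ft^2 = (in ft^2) 4.147e+04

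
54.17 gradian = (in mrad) 850.9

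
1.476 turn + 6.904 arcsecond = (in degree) 531.4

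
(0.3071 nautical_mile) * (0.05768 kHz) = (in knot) 6.377e+04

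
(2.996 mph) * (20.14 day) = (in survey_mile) 1448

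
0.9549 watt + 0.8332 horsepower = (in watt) 622.3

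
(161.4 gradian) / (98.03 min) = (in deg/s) 0.0247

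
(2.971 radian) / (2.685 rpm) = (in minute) 0.1761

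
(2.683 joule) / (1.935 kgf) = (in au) 9.451e-13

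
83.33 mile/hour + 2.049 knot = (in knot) 74.46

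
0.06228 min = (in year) 1.185e-07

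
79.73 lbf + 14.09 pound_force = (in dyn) 4.173e+07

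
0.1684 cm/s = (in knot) 0.003273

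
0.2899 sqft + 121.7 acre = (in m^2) 4.925e+05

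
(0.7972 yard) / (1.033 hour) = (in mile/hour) 0.0004385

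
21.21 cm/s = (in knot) 0.4123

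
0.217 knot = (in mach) 0.0003279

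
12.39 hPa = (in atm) 0.01223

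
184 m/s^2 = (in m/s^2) 184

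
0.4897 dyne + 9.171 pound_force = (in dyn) 4.079e+06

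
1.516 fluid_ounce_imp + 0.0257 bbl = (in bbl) 0.02597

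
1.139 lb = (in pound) 1.139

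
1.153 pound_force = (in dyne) 5.129e+05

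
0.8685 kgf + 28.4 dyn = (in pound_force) 1.915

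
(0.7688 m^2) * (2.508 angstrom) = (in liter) 1.928e-07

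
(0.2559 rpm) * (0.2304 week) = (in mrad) 3.734e+06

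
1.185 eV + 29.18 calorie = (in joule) 122.1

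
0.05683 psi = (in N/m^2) 391.8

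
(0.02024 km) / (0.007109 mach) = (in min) 0.1394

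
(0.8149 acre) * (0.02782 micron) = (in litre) 0.09174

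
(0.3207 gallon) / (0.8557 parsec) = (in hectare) 4.598e-24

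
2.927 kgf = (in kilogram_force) 2.927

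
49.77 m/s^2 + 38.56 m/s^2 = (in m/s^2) 88.33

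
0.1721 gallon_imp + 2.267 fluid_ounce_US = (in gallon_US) 0.2244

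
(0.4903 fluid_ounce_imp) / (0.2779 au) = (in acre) 8.28e-20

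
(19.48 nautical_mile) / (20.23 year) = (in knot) 0.0001099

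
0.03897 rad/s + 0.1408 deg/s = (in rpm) 0.3956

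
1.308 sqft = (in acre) 3.003e-05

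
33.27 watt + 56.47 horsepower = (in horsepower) 56.51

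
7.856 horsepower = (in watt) 5858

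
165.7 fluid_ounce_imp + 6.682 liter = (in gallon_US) 3.009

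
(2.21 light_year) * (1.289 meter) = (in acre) 6.66e+12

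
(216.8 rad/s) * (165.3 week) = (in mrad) 2.167e+13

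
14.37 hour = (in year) 0.00164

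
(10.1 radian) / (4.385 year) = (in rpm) 6.975e-07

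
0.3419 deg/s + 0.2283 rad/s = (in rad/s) 0.2343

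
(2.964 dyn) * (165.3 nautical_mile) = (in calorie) 2.169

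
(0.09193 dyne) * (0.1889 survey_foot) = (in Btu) 5.017e-11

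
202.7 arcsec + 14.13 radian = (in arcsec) 2.915e+06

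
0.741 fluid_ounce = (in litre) 0.02191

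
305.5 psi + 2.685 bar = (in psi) 344.4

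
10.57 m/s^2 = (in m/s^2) 10.57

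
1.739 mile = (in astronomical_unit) 1.871e-08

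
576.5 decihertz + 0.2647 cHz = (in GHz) 5.765e-08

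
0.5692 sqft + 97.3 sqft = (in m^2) 9.092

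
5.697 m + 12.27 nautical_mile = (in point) 6.443e+07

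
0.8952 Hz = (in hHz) 0.008952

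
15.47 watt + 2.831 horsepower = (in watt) 2127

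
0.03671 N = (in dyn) 3671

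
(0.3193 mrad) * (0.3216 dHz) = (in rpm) 9.806e-05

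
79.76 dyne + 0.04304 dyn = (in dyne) 79.8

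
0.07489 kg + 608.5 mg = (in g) 75.5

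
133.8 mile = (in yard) 2.355e+05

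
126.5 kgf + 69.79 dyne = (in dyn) 1.241e+08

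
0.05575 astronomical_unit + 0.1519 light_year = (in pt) 4.074e+18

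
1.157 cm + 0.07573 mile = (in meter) 121.9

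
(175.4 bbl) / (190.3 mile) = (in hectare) 9.106e-09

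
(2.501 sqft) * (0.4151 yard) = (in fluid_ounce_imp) 3104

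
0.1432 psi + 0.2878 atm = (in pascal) 3.015e+04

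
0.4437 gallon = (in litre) 1.68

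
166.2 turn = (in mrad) 1.044e+06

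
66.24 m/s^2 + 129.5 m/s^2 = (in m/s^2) 195.7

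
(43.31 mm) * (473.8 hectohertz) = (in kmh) 7387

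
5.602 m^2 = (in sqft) 60.3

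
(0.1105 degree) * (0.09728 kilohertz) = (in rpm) 1.792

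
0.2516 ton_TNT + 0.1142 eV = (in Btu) 9.978e+05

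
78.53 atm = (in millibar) 7.957e+04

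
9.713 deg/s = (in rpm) 1.619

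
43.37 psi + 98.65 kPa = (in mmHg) 2983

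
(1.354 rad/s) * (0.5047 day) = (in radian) 5.904e+04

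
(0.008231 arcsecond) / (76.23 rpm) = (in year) 1.585e-16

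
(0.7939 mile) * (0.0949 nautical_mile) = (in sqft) 2.417e+06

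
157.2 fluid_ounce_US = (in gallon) 1.228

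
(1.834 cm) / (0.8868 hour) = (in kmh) 2.068e-05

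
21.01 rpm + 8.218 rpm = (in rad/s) 3.061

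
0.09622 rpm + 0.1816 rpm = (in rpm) 0.2778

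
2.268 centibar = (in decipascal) 2.268e+04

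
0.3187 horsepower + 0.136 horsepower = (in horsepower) 0.4547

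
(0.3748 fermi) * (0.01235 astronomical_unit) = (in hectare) 6.925e-11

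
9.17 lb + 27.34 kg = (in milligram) 3.15e+07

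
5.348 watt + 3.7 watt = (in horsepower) 0.01213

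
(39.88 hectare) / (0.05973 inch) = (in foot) 8.624e+08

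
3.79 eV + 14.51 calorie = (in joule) 60.71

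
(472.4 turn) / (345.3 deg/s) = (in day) 0.0057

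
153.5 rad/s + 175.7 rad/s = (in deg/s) 1.886e+04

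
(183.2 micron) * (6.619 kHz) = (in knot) 2.357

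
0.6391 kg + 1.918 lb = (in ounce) 53.23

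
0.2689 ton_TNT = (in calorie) 2.689e+08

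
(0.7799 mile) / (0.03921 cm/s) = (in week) 5.293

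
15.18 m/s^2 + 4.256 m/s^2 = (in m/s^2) 19.44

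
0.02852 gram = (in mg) 28.52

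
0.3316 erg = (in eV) 2.07e+11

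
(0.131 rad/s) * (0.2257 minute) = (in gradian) 112.9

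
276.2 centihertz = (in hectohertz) 0.02762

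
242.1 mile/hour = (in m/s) 108.2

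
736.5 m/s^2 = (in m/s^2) 736.5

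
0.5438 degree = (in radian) 0.009491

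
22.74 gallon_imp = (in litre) 103.4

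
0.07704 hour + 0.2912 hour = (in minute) 22.09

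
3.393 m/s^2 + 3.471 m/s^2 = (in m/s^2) 6.864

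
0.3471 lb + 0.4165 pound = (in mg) 3.464e+05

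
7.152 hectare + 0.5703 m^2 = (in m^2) 7.152e+04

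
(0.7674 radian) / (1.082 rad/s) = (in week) 1.173e-06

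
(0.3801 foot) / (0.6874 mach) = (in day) 5.729e-09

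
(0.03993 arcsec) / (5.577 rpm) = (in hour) 9.208e-11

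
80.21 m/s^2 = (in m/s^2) 80.21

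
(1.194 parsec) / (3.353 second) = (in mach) 3.227e+13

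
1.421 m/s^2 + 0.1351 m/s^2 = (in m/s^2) 1.556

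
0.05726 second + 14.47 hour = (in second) 5.209e+04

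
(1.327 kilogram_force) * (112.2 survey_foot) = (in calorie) 106.4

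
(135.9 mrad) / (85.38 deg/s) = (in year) 2.892e-09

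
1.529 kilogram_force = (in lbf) 3.371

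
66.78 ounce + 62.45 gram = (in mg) 1.956e+06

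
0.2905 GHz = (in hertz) 2.905e+08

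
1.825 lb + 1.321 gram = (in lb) 1.828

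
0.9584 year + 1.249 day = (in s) 3.033e+07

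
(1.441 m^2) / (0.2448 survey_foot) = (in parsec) 6.259e-16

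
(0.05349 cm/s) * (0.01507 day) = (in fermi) 6.965e+14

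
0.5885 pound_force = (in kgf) 0.2669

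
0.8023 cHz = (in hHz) 8.023e-05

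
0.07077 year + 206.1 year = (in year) 206.2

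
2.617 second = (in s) 2.617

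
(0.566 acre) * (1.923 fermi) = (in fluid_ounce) 1.489e-07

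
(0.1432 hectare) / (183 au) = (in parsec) 1.695e-27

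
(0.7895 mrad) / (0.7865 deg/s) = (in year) 1.824e-09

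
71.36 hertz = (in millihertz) 7.136e+04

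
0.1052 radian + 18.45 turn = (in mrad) 1.16e+05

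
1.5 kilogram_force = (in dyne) 1.471e+06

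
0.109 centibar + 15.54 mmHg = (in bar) 0.02181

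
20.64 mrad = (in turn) 0.003285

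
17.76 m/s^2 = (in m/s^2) 17.76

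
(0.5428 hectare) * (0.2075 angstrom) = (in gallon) 2.975e-05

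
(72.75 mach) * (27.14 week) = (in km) 4.066e+08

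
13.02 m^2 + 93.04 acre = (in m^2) 3.765e+05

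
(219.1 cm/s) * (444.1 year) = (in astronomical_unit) 0.2051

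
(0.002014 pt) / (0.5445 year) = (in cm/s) 4.138e-12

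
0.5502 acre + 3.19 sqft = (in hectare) 0.2227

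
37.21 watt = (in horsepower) 0.0499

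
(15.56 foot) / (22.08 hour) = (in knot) 0.000116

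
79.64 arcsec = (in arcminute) 1.327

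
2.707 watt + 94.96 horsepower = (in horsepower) 94.96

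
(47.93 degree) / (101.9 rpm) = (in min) 0.001307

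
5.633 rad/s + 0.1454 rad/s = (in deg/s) 331.1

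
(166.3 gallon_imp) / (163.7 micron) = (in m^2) 4618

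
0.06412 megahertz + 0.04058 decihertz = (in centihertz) 6.412e+06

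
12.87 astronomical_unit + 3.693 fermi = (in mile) 1.196e+09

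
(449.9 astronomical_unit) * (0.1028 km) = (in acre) 1.71e+12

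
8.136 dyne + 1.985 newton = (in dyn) 1.985e+05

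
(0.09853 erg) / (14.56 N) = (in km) 6.767e-13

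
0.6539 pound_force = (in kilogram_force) 0.2966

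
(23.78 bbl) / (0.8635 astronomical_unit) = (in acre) 7.232e-15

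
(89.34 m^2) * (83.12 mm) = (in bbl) 46.71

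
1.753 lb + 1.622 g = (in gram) 796.8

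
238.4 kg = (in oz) 8409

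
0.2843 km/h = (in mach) 0.0002319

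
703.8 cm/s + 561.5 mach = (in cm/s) 1.912e+07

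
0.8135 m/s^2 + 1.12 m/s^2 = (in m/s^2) 1.933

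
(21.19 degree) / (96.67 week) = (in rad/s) 6.326e-09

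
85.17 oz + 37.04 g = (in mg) 2.452e+06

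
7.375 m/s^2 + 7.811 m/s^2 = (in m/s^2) 15.19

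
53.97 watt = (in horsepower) 0.07237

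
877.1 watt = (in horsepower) 1.176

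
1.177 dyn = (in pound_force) 2.646e-06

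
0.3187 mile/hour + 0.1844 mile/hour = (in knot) 0.4372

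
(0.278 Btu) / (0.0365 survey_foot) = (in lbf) 5927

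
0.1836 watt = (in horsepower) 0.0002462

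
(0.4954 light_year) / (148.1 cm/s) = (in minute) 5.274e+13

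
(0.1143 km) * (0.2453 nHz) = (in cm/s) 2.804e-06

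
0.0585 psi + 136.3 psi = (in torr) 7052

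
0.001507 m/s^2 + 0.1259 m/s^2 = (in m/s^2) 0.1274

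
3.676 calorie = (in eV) 9.6e+19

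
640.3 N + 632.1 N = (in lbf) 286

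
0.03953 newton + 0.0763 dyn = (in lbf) 0.008887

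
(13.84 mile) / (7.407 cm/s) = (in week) 0.4972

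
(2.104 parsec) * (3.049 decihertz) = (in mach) 5.813e+13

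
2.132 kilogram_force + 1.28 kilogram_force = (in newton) 33.46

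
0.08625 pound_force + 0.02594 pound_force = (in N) 0.499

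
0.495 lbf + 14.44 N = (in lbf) 3.741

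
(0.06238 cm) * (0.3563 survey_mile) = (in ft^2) 3.85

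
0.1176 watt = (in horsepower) 0.0001577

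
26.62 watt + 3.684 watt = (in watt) 30.3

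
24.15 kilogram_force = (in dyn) 2.368e+07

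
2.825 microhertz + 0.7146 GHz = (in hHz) 7.146e+06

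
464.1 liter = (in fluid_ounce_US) 1.569e+04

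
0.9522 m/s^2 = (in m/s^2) 0.9522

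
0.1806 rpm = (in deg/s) 1.084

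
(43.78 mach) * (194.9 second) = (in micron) 2.905e+12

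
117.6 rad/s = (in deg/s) 6738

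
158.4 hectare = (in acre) 391.4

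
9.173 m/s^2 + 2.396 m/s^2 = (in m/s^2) 11.57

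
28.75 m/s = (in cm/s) 2875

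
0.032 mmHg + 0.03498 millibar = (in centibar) 0.007764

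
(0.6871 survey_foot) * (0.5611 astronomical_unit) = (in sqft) 1.892e+11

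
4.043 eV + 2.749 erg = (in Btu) 2.606e-10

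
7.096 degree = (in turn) 0.01971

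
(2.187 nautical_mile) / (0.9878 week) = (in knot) 0.01318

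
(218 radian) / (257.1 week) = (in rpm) 1.339e-05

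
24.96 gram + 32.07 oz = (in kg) 0.9341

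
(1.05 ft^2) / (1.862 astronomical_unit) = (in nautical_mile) 1.891e-16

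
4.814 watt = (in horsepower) 0.006456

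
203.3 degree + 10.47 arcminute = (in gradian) 226.1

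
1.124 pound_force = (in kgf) 0.5098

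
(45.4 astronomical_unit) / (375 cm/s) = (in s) 1.811e+12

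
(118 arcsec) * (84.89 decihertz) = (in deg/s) 0.2783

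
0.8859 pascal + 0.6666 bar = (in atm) 0.6579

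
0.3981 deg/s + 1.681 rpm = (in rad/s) 0.183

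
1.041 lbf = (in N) 4.631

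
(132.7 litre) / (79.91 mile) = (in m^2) 1.032e-06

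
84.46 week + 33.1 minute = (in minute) 8.514e+05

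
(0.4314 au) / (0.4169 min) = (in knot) 5.015e+09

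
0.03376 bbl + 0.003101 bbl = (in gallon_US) 1.548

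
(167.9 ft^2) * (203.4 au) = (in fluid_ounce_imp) 1.67e+19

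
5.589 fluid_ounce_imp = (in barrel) 0.0009988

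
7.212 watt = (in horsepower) 0.009671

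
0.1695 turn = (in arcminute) 3661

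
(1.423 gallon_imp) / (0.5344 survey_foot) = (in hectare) 3.972e-06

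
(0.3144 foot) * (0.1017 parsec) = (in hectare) 3.007e+10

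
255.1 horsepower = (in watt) 1.902e+05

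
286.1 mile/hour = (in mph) 286.1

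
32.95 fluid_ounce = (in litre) 0.9744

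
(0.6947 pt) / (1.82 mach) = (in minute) 6.591e-09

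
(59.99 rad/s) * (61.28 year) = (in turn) 1.845e+10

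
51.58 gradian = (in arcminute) 2785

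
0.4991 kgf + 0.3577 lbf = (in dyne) 6.486e+05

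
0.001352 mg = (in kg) 1.352e-09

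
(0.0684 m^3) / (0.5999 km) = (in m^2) 0.000114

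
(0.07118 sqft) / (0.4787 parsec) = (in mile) 2.782e-22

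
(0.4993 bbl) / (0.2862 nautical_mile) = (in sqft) 0.001612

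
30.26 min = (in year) 5.757e-05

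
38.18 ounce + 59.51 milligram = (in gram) 1082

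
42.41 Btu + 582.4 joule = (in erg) 4.533e+11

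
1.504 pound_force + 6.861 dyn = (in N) 6.69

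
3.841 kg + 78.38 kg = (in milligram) 8.222e+07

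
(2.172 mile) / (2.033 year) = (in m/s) 5.452e-05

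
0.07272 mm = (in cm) 0.007272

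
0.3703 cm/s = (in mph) 0.008283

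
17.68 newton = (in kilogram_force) 1.803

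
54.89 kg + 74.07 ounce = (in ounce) 2010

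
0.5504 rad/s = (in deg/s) 31.54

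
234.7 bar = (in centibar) 2.347e+04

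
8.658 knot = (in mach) 0.01308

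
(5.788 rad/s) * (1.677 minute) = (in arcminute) 2.002e+06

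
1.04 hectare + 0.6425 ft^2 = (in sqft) 1.119e+05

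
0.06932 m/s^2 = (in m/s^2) 0.06932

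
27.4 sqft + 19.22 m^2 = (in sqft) 234.3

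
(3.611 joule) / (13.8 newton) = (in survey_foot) 0.8585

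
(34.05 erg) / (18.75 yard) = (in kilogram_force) 2.025e-08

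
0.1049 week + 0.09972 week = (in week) 0.2046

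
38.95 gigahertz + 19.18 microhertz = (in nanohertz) 3.895e+19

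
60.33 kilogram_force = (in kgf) 60.33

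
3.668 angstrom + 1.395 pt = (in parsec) 1.595e-20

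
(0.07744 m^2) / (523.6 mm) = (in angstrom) 1.479e+09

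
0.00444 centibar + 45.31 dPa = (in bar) 8.971e-05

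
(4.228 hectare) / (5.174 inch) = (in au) 2.151e-06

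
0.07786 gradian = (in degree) 0.07007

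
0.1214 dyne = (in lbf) 2.729e-07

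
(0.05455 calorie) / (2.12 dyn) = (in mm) 1.077e+07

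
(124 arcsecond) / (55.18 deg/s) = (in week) 1.032e-09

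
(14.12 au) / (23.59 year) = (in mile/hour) 6352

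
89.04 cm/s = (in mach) 0.002615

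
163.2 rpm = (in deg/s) 979.2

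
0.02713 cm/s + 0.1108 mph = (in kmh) 0.1793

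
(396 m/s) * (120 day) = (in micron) 4.106e+15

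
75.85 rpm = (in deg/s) 455.1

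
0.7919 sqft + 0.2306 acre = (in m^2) 933.3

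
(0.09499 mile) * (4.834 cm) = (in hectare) 0.000739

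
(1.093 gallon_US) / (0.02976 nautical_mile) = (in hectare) 7.507e-09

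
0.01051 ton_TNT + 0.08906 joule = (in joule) 4.397e+07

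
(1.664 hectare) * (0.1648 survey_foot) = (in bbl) 5257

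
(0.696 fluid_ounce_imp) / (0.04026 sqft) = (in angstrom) 5.287e+07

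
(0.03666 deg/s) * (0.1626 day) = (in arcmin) 3.09e+04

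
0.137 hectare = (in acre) 0.3385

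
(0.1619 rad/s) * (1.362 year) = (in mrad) 6.954e+09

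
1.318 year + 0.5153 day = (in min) 6.935e+05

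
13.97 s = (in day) 0.0001617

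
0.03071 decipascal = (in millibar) 3.071e-05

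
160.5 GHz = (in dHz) 1.605e+12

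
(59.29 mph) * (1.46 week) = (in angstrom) 2.34e+17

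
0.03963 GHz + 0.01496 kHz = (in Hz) 3.963e+07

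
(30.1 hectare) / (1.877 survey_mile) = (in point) 2.825e+05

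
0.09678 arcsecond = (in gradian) 2.987e-05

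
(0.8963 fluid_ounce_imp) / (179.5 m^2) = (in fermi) 1.419e+08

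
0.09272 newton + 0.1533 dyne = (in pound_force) 0.02084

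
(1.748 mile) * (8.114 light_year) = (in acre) 5.336e+16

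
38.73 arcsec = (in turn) 2.988e-05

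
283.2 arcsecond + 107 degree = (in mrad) 1869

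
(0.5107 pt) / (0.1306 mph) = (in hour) 8.572e-07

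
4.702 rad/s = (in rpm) 44.9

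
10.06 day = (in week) 1.437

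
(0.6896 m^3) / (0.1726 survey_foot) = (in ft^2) 141.1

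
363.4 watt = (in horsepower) 0.4873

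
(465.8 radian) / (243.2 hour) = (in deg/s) 0.03048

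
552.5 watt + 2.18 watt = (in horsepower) 0.7438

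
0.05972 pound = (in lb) 0.05972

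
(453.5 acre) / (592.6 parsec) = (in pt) 2.845e-10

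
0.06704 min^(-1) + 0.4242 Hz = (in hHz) 0.004253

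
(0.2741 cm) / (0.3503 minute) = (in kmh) 0.0004695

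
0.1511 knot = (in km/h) 0.2798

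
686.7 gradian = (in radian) 10.79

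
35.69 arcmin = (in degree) 0.5948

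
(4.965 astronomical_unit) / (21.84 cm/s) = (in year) 1.078e+05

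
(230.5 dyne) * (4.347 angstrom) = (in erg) 1.002e-05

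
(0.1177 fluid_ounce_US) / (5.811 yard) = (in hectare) 6.551e-11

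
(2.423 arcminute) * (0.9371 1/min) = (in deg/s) 0.0006307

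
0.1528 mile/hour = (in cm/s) 6.831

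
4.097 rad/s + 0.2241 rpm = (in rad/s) 4.12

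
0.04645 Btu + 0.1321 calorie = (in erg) 4.956e+08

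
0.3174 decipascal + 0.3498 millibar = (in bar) 0.0003501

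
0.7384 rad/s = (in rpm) 7.051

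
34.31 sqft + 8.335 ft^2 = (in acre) 0.000979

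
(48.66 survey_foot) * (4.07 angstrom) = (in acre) 1.492e-12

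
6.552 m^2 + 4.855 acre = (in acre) 4.857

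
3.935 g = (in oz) 0.1388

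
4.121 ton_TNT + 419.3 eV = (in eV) 1.076e+29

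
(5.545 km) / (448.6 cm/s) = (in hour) 0.3434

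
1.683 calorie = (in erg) 7.042e+07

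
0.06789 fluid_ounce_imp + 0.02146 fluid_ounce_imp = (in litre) 0.002539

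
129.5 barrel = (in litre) 2.059e+04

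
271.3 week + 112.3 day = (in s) 1.738e+08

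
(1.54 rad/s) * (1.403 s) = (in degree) 123.8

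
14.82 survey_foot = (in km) 0.004517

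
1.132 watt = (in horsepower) 0.001518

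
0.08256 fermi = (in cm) 8.256e-15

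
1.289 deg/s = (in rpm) 0.2148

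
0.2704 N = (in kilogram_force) 0.02757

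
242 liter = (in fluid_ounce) 8183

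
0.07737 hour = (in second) 278.5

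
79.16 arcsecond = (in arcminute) 1.319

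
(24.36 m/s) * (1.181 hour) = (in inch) 4.078e+06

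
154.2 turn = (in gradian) 6.168e+04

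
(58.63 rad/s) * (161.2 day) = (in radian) 8.166e+08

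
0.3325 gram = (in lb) 0.000733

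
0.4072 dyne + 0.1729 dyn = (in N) 5.801e-06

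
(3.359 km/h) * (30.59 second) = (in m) 28.54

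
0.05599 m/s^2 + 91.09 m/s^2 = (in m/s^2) 91.15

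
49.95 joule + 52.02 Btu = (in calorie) 1.313e+04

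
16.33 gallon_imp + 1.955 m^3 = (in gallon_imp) 446.4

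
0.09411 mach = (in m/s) 32.04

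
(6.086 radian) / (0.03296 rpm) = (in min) 29.39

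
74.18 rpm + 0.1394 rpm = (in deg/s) 445.9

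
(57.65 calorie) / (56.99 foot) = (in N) 13.89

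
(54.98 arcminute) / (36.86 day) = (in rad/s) 5.022e-09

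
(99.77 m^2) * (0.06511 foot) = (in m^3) 1.98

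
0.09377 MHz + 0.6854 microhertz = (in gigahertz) 9.377e-05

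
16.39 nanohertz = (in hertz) 1.639e-08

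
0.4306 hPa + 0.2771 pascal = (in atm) 0.0004277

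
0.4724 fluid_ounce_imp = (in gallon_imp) 0.002952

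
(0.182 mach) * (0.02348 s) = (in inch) 57.29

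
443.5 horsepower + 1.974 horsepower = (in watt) 3.322e+05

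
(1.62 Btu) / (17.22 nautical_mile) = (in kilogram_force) 0.005465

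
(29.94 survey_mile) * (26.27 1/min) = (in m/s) 2.11e+04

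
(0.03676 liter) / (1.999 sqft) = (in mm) 0.1979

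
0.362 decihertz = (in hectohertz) 0.000362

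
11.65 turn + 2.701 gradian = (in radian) 73.24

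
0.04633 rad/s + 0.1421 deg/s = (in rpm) 0.4661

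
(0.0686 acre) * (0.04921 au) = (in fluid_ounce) 6.911e+16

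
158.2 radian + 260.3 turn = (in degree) 1.028e+05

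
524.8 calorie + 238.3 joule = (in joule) 2434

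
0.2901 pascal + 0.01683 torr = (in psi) 0.0003675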